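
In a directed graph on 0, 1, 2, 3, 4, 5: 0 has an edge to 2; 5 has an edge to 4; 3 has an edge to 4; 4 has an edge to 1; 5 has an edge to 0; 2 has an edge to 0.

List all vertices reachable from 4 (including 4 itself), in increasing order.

1, 4

Start at 4.
Its neighbours: 1.
Nothing further is reachable.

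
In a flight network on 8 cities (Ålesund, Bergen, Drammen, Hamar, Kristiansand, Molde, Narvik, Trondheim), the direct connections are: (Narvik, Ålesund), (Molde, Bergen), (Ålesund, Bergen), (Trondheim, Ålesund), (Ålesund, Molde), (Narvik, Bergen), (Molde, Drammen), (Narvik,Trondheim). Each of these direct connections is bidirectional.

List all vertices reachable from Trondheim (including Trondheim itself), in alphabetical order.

Start at Trondheim.
Its neighbours: Ålesund, Narvik.
Then their neighbours: Bergen, Molde.
Then next layer: Drammen.
Nothing further is reachable.

Ålesund, Bergen, Drammen, Molde, Narvik, Trondheim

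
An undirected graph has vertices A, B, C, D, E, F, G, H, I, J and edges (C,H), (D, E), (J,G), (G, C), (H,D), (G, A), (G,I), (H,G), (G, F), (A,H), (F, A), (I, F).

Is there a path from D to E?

Yes

Explore from D.
Distance 1: reach E, H.
Found E.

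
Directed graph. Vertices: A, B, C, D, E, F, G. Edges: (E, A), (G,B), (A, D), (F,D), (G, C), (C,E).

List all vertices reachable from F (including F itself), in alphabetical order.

D, F

Start at F.
Its neighbours: D.
Nothing further is reachable.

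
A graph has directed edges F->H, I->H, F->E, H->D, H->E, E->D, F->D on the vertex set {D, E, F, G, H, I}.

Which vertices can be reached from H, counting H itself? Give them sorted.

Start at H.
Its neighbours: D, E.
Nothing further is reachable.

D, E, H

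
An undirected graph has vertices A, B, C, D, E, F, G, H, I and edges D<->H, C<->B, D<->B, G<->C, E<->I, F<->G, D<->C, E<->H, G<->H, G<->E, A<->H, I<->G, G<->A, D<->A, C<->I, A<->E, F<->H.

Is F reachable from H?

Explore from H.
Distance 1: reach A, D, E, F, G.
Found F.

Yes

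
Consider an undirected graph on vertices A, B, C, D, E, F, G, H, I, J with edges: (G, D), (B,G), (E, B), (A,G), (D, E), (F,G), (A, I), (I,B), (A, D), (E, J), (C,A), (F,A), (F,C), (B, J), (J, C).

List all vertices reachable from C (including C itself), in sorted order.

A, B, C, D, E, F, G, I, J

Start at C.
Its neighbours: A, F, J.
Then their neighbours: B, D, E, G, I.
Nothing further is reachable.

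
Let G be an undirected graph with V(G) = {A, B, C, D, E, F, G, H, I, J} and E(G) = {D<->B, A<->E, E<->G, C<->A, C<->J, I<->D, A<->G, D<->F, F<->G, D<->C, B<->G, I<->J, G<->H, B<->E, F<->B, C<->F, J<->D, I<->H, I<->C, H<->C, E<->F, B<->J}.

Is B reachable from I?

Explore from I.
Distance 1: reach C, D, H, J.
Distance 2: reach A, B, F, G.
Found B.

Yes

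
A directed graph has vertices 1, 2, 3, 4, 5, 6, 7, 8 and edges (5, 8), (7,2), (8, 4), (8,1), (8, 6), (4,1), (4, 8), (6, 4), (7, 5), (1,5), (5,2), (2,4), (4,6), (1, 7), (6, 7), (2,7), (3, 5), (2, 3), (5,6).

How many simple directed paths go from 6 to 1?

10

6→4→1
6→4→8→1
6→7→2→3→5→8→1
6→7→2→3→5→8→4→1
6→7→2→4→1
6→7→2→4→8→1
6→7→5→2→4→1
6→7→5→2→4→8→1
6→7→5→8→1
6→7→5→8→4→1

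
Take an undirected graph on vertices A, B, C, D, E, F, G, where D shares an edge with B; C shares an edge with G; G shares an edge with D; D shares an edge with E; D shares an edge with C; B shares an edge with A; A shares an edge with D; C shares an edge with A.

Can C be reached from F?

No

F has no edges, so nothing is reachable from it.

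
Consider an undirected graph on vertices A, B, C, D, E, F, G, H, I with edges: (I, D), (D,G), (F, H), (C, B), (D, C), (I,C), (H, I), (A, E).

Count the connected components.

2

From A: component {A, E}.
From B: component {B, C, D, F, G, H, I}.
That's 2 components.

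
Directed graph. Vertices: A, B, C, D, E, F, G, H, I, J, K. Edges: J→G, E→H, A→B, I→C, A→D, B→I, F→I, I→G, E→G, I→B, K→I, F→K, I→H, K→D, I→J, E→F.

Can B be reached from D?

D has no outgoing edges, so nothing is reachable from it.

No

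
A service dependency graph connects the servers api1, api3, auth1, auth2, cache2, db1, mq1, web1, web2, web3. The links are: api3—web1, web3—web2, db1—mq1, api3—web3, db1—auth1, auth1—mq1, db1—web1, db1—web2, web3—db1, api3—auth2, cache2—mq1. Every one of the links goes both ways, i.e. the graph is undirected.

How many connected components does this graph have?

2

From api1: component {api1}.
From api3: component {api3, auth1, auth2, cache2, db1, mq1, web1, web2, web3}.
That's 2 components.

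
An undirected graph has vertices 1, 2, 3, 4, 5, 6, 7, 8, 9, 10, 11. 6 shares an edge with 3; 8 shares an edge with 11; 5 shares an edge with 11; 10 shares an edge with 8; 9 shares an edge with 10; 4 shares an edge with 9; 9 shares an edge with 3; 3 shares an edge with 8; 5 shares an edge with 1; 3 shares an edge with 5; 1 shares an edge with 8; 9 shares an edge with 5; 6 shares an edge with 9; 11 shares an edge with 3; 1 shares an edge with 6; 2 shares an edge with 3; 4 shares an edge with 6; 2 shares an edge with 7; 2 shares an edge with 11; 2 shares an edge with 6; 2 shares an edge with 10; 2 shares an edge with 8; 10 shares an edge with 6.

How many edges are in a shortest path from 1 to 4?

2

Distance 0: 1.
Distance 1: 5, 6, 8.
Distance 2: 2, 3, 4, 9, 10, 11 — contains 4.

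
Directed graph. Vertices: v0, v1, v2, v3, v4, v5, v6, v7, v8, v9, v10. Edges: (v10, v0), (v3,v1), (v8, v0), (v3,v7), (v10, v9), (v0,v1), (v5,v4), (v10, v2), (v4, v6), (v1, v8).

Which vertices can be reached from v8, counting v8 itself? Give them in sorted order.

Start at v8.
Its neighbours: v0.
Then their neighbours: v1.
Nothing further is reachable.

v0, v1, v8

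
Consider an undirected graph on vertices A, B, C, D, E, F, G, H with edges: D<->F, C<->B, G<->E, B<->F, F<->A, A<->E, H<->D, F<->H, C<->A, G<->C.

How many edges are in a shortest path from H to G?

4

Distance 0: H.
Distance 1: D, F.
Distance 2: A, B.
Distance 3: C, E.
Distance 4: G — contains G.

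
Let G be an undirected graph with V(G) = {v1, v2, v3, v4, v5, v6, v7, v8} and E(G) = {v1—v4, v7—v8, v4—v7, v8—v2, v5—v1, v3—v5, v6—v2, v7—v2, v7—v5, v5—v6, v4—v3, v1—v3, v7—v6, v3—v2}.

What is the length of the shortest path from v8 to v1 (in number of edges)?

Distance 0: v8.
Distance 1: v2, v7.
Distance 2: v3, v4, v5, v6.
Distance 3: v1 — contains v1.

3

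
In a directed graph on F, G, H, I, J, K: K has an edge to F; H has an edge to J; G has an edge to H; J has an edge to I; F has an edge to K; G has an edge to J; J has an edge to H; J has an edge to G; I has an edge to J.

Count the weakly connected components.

2

From F: component {F, K}.
From G: component {G, H, I, J}.
That's 2 components.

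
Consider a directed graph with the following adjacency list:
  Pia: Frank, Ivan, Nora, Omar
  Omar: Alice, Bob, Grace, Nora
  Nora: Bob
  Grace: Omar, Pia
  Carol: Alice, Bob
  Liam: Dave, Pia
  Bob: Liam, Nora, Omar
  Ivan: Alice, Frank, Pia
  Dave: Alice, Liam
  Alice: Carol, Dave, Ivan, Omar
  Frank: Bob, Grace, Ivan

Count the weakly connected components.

From Alice: component {Alice, Bob, Carol, Dave, Frank, Grace, Ivan, Liam, Nora, Omar, Pia}.
That's 1 component.

1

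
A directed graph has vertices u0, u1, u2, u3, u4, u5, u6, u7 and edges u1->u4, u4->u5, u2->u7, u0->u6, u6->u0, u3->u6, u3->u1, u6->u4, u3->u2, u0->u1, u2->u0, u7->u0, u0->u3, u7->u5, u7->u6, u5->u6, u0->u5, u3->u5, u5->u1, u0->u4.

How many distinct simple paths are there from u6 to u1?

u6→u0→u1
u6→u0→u3→u1
u6→u0→u3→u2→u7→u5→u1
u6→u0→u3→u5→u1
u6→u0→u4→u5→u1
u6→u0→u5→u1
u6→u4→u5→u1

7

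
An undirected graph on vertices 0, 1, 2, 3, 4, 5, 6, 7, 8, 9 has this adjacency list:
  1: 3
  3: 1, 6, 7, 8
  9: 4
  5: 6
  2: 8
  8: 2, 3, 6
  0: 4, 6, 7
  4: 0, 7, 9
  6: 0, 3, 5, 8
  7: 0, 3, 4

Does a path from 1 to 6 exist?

Explore from 1.
Distance 1: reach 3.
Distance 2: reach 6, 7, 8.
Found 6.

Yes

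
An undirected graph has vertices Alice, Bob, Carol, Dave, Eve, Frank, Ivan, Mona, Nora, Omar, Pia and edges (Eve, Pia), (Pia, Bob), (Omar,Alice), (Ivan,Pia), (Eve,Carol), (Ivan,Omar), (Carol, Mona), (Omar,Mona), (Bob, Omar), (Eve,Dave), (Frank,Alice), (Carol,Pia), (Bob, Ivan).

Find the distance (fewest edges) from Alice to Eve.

Distance 0: Alice.
Distance 1: Frank, Omar.
Distance 2: Bob, Ivan, Mona.
Distance 3: Carol, Pia.
Distance 4: Eve — contains Eve.

4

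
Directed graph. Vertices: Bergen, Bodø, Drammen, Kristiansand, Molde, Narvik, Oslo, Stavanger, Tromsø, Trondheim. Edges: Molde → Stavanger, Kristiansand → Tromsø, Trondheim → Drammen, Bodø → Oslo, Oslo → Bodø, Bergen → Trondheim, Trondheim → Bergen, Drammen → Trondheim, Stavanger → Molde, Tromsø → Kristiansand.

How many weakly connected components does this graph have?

5

From Bergen: component {Bergen, Drammen, Trondheim}.
From Bodø: component {Bodø, Oslo}.
From Kristiansand: component {Kristiansand, Tromsø}.
From Molde: component {Molde, Stavanger}.
From Narvik: component {Narvik}.
That's 5 components.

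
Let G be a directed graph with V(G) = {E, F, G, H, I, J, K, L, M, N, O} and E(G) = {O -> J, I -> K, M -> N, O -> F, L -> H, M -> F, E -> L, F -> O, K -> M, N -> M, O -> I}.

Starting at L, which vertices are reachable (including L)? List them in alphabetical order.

Start at L.
Its neighbours: H.
Nothing further is reachable.

H, L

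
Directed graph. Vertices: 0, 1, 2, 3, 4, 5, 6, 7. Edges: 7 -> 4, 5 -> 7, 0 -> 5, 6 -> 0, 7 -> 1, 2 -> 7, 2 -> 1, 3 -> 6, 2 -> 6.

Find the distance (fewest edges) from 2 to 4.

2

Distance 0: 2.
Distance 1: 1, 6, 7.
Distance 2: 0, 4 — contains 4.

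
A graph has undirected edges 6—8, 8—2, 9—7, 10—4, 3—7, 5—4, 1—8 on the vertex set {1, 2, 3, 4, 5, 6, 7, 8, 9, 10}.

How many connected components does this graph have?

3

From 1: component {1, 2, 6, 8}.
From 3: component {3, 7, 9}.
From 4: component {4, 5, 10}.
That's 3 components.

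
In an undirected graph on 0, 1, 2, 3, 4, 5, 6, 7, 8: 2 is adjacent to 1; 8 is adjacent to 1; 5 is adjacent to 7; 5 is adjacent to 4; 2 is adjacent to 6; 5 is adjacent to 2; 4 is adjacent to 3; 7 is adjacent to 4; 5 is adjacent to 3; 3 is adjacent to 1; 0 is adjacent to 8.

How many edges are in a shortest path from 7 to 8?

4

Distance 0: 7.
Distance 1: 4, 5.
Distance 2: 2, 3.
Distance 3: 1, 6.
Distance 4: 8 — contains 8.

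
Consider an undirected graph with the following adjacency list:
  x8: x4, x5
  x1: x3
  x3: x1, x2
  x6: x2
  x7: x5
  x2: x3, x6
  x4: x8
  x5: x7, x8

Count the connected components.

2

From x1: component {x1, x2, x3, x6}.
From x4: component {x4, x5, x7, x8}.
That's 2 components.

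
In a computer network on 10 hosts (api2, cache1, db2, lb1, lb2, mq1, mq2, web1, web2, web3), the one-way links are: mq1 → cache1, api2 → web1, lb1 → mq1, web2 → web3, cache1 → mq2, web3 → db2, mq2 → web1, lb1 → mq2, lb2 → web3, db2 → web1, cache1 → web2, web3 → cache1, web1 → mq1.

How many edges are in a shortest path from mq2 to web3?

Distance 0: mq2.
Distance 1: web1.
Distance 2: mq1.
Distance 3: cache1.
Distance 4: web2.
Distance 5: web3 — contains web3.

5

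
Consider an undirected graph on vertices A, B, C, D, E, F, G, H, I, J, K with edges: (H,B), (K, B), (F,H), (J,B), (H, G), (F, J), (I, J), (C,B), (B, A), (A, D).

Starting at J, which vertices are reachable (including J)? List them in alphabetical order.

Start at J.
Its neighbours: B, F, I.
Then their neighbours: A, C, H, K.
Then next layer: D, G.
Nothing further is reachable.

A, B, C, D, F, G, H, I, J, K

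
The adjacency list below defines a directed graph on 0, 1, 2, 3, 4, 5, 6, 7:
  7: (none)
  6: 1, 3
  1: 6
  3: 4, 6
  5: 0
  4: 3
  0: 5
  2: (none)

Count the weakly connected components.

From 0: component {0, 5}.
From 1: component {1, 3, 4, 6}.
From 2: component {2}.
From 7: component {7}.
That's 4 components.

4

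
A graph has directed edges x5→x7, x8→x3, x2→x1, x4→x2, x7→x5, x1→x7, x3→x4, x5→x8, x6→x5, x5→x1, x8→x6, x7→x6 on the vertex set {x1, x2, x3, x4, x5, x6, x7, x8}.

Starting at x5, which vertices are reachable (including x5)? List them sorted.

x1, x2, x3, x4, x5, x6, x7, x8

Start at x5.
Its neighbours: x1, x7, x8.
Then their neighbours: x3, x6.
Then next layer: x4.
Then next layer: x2.
Every vertex is now reached.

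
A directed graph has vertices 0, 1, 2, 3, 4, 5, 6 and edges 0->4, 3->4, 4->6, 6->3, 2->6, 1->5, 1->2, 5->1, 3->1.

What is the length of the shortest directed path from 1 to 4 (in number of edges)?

4

Distance 0: 1.
Distance 1: 2, 5.
Distance 2: 6.
Distance 3: 3.
Distance 4: 4 — contains 4.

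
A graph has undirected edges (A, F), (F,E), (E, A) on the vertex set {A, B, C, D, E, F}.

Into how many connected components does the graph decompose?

4

From A: component {A, E, F}.
From B: component {B}.
From C: component {C}.
From D: component {D}.
That's 4 components.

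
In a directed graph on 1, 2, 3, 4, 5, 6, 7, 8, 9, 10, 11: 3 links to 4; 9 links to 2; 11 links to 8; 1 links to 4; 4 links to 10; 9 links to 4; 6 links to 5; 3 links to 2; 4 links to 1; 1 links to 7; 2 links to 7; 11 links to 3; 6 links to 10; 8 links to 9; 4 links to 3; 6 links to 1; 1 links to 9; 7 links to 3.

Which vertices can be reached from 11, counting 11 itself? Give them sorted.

Start at 11.
Its neighbours: 3, 8.
Then their neighbours: 2, 4, 9.
Then next layer: 1, 7, 10.
Nothing further is reachable.

1, 2, 3, 4, 7, 8, 9, 10, 11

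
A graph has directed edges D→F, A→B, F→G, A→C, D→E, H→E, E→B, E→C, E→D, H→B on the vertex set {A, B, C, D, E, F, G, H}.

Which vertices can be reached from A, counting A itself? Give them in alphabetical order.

Start at A.
Its neighbours: B, C.
Nothing further is reachable.

A, B, C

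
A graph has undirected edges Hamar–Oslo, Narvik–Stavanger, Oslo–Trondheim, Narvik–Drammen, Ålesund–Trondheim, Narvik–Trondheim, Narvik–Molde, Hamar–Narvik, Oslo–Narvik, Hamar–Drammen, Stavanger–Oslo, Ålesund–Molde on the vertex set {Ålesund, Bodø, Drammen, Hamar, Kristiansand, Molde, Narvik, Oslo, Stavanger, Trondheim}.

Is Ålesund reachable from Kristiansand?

Kristiansand has no edges, so nothing is reachable from it.

No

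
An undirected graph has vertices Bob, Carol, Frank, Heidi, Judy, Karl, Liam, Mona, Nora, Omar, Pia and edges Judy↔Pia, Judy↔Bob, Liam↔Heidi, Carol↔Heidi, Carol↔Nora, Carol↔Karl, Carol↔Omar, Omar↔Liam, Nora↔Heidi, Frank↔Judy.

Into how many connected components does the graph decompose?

3

From Bob: component {Bob, Frank, Judy, Pia}.
From Carol: component {Carol, Heidi, Karl, Liam, Nora, Omar}.
From Mona: component {Mona}.
That's 3 components.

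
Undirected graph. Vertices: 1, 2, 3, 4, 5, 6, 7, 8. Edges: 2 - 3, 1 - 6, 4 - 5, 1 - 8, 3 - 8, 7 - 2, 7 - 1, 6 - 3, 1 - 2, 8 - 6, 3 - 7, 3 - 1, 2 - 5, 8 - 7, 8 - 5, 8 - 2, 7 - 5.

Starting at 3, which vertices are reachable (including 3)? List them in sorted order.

Start at 3.
Its neighbours: 1, 2, 6, 7, 8.
Then their neighbours: 5.
Then next layer: 4.
Every vertex is now reached.

1, 2, 3, 4, 5, 6, 7, 8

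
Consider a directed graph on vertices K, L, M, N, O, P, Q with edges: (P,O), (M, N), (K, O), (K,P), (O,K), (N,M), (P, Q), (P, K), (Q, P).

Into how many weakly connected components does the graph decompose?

From K: component {K, O, P, Q}.
From L: component {L}.
From M: component {M, N}.
That's 3 components.

3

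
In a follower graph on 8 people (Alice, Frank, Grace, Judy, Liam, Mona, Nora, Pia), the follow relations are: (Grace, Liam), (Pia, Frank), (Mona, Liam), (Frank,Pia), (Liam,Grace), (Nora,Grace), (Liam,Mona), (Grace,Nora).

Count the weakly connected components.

From Alice: component {Alice}.
From Frank: component {Frank, Pia}.
From Grace: component {Grace, Liam, Mona, Nora}.
From Judy: component {Judy}.
That's 4 components.

4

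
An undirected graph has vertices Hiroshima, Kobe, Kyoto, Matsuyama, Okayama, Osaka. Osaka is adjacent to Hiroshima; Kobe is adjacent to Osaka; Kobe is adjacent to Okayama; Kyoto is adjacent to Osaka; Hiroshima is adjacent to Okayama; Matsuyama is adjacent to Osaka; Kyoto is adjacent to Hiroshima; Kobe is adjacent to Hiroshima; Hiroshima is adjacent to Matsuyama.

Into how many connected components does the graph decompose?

1

From Hiroshima: component {Hiroshima, Kobe, Kyoto, Matsuyama, Okayama, Osaka}.
That's 1 component.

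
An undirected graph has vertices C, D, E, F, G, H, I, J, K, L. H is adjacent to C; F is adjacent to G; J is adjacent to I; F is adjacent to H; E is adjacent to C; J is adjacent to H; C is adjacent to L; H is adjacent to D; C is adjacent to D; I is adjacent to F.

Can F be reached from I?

Yes

Explore from I.
Distance 1: reach F, J.
Found F.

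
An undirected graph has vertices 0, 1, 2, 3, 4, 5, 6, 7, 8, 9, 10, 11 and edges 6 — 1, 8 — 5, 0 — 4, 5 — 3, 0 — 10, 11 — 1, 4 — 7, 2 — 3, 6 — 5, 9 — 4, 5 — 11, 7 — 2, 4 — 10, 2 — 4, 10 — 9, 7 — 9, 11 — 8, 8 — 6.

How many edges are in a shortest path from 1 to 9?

Distance 0: 1.
Distance 1: 6, 11.
Distance 2: 5, 8.
Distance 3: 3.
Distance 4: 2.
Distance 5: 4, 7.
Distance 6: 0, 9, 10 — contains 9.

6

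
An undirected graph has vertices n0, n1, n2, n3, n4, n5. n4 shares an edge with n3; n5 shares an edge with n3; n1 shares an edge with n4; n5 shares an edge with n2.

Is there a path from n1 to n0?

No

Explore from n1.
Distance 1: reach n4.
Distance 2: reach n3.
Distance 3: reach n5.
Distance 4: reach n2.
The search is exhausted without reaching n0; it lies in a different component.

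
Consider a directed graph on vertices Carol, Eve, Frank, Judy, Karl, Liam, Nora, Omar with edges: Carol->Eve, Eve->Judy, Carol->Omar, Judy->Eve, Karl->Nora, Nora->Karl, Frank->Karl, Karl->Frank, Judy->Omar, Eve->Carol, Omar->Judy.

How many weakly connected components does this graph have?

3

From Carol: component {Carol, Eve, Judy, Omar}.
From Frank: component {Frank, Karl, Nora}.
From Liam: component {Liam}.
That's 3 components.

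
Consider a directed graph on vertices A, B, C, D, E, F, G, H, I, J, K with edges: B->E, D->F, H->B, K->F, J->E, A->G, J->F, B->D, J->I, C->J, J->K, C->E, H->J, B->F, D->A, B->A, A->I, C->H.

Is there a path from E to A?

E has no outgoing edges, so nothing is reachable from it.

No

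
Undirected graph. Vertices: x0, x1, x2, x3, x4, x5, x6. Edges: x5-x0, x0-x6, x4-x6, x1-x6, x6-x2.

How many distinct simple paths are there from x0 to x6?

1

x0–x6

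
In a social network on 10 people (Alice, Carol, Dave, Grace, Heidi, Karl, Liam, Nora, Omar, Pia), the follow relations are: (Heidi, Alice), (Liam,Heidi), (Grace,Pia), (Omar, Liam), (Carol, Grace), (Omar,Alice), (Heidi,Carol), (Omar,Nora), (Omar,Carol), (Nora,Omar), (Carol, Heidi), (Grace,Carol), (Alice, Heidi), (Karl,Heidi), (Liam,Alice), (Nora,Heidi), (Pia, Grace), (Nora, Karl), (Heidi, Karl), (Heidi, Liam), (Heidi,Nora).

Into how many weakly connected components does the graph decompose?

2

From Alice: component {Alice, Carol, Grace, Heidi, Karl, Liam, Nora, Omar, Pia}.
From Dave: component {Dave}.
That's 2 components.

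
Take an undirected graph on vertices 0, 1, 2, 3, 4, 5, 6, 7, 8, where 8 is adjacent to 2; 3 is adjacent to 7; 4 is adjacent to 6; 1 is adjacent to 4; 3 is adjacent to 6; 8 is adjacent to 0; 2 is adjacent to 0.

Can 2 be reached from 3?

Explore from 3.
Distance 1: reach 6, 7.
Distance 2: reach 4.
Distance 3: reach 1.
The search is exhausted without reaching 2; it lies in a different component.

No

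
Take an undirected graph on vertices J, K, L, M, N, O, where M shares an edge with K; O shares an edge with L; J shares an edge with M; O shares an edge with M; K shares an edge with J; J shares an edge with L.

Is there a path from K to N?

Explore from K.
Distance 1: reach J, M.
Distance 2: reach L, O.
The search is exhausted without reaching N; it lies in a different component.

No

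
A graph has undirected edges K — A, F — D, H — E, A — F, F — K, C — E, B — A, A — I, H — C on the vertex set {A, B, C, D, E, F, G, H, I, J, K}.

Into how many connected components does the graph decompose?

From A: component {A, B, D, F, I, K}.
From C: component {C, E, H}.
From G: component {G}.
From J: component {J}.
That's 4 components.

4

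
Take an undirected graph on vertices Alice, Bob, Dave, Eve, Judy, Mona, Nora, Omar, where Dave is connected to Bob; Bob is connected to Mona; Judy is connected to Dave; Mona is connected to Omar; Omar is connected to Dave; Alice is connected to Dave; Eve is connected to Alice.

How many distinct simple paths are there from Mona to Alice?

2

Mona–Bob–Dave–Alice
Mona–Omar–Dave–Alice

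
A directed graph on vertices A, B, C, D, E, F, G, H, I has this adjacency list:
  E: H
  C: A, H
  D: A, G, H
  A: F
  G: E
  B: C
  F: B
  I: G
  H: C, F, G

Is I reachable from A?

No

Explore from A.
Distance 1: reach F.
Distance 2: reach B.
Distance 3: reach C.
Distance 4: reach H.
Distance 5: reach G.
Distance 6: reach E.
The search from A is exhausted; no directed path reaches I.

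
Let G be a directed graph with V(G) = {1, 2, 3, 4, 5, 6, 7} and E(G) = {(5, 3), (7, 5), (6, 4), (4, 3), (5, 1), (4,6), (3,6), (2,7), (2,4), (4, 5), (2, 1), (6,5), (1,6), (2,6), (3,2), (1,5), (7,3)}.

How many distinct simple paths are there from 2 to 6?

2→1→5→3→6
2→1→6
2→4→3→6
2→4→5→1→6
2→4→5→3→6
2→4→6
2→6
2→7→3→6
2→7→5→1→6
2→7→5→3→6

10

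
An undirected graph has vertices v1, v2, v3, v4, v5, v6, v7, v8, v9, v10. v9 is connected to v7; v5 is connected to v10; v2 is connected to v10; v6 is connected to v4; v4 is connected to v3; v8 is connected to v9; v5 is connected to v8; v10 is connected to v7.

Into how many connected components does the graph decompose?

From v1: component {v1}.
From v2: component {v2, v5, v7, v8, v9, v10}.
From v3: component {v3, v4, v6}.
That's 3 components.

3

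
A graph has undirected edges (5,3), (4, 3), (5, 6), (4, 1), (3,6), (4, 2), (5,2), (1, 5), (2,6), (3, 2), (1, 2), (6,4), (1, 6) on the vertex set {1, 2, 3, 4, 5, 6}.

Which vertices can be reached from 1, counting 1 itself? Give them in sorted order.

1, 2, 3, 4, 5, 6

Start at 1.
Its neighbours: 2, 4, 5, 6.
Then their neighbours: 3.
Every vertex is now reached.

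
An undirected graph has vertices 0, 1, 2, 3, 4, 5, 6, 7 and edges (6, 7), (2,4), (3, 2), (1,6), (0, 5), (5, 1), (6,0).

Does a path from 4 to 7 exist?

Explore from 4.
Distance 1: reach 2.
Distance 2: reach 3.
The search is exhausted without reaching 7; it lies in a different component.

No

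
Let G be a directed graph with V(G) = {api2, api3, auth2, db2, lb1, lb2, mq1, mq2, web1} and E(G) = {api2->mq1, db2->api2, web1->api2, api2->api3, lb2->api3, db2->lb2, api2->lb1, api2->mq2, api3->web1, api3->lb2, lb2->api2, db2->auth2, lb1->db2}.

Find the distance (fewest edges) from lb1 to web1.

Distance 0: lb1.
Distance 1: db2.
Distance 2: api2, auth2, lb2.
Distance 3: api3, mq1, mq2.
Distance 4: web1 — contains web1.

4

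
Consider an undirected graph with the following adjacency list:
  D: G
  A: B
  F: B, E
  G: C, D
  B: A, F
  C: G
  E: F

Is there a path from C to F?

Explore from C.
Distance 1: reach G.
Distance 2: reach D.
The search is exhausted without reaching F; it lies in a different component.

No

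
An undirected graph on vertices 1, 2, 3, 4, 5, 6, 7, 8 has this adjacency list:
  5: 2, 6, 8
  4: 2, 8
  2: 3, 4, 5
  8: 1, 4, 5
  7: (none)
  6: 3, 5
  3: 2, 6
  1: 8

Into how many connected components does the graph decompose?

From 1: component {1, 2, 3, 4, 5, 6, 8}.
From 7: component {7}.
That's 2 components.

2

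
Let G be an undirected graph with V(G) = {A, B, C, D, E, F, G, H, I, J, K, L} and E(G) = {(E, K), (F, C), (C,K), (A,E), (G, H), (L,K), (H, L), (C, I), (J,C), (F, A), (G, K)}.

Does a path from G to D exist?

Explore from G.
Distance 1: reach H, K.
Distance 2: reach C, E, L.
Distance 3: reach A, F, I, J.
The search is exhausted without reaching D; it lies in a different component.

No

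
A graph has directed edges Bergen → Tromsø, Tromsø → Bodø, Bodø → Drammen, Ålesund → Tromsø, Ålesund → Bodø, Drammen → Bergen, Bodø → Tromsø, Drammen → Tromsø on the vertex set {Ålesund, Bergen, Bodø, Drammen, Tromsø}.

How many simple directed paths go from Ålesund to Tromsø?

4

Ålesund→Bodø→Drammen→Bergen→Tromsø
Ålesund→Bodø→Drammen→Tromsø
Ålesund→Bodø→Tromsø
Ålesund→Tromsø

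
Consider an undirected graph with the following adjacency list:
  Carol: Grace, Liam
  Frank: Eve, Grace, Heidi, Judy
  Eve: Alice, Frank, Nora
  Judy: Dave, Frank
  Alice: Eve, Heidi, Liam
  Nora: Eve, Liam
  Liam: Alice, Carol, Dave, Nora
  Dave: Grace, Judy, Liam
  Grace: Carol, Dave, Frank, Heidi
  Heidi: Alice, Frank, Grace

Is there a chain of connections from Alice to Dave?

Yes

Explore from Alice.
Distance 1: reach Eve, Heidi, Liam.
Distance 2: reach Carol, Dave, Frank, Grace, Nora.
Found Dave.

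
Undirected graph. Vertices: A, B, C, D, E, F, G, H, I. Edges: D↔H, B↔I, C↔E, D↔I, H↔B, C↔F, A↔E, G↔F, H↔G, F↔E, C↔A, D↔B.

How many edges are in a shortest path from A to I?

6

Distance 0: A.
Distance 1: C, E.
Distance 2: F.
Distance 3: G.
Distance 4: H.
Distance 5: B, D.
Distance 6: I — contains I.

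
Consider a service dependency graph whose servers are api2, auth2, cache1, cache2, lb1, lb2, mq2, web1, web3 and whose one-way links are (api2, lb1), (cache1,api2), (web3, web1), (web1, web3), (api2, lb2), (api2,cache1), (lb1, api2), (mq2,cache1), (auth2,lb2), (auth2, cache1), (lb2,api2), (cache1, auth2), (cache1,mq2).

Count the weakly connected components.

3

From api2: component {api2, auth2, cache1, lb1, lb2, mq2}.
From cache2: component {cache2}.
From web1: component {web1, web3}.
That's 3 components.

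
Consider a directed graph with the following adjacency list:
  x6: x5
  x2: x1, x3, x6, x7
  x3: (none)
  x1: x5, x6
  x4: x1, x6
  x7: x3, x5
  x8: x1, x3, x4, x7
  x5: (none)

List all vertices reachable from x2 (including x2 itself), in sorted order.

x1, x2, x3, x5, x6, x7

Start at x2.
Its neighbours: x1, x3, x6, x7.
Then their neighbours: x5.
Nothing further is reachable.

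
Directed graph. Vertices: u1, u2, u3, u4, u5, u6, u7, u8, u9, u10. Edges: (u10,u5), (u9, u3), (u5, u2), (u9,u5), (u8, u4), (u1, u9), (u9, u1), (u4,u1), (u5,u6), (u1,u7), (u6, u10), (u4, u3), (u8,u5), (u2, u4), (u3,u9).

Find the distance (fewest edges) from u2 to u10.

6

Distance 0: u2.
Distance 1: u4.
Distance 2: u1, u3.
Distance 3: u7, u9.
Distance 4: u5.
Distance 5: u6.
Distance 6: u10 — contains u10.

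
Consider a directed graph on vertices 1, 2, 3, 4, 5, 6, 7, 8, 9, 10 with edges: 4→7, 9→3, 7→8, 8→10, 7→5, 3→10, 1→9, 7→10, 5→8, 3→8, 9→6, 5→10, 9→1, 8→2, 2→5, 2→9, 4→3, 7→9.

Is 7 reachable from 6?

6 has no outgoing edges, so nothing is reachable from it.

No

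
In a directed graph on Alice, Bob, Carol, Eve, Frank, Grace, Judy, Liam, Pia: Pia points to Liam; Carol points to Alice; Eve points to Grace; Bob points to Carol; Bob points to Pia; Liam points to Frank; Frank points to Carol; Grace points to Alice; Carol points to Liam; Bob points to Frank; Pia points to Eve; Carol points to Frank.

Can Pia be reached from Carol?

No

Explore from Carol.
Distance 1: reach Alice, Frank, Liam.
The search from Carol is exhausted; no directed path reaches Pia.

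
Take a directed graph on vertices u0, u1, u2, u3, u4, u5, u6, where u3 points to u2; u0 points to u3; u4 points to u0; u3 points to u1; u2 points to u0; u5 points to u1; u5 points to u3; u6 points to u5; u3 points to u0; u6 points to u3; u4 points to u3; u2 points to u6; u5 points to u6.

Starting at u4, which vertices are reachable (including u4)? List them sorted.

Start at u4.
Its neighbours: u0, u3.
Then their neighbours: u1, u2.
Then next layer: u6.
Then next layer: u5.
Every vertex is now reached.

u0, u1, u2, u3, u4, u5, u6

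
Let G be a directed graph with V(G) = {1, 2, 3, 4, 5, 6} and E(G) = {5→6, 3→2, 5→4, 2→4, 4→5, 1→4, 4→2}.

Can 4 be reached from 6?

6 has no outgoing edges, so nothing is reachable from it.

No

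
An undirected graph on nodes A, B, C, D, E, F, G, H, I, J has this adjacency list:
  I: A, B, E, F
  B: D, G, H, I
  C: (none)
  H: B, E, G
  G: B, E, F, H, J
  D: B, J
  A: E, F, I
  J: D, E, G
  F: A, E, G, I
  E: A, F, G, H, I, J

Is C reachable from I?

No

Explore from I.
Distance 1: reach A, B, E, F.
Distance 2: reach D, G, H, J.
The search is exhausted without reaching C; it lies in a different component.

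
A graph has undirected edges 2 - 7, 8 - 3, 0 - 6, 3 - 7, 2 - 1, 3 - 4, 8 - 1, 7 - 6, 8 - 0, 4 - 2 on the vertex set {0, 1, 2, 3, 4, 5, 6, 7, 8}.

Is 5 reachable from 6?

Explore from 6.
Distance 1: reach 0, 7.
Distance 2: reach 2, 3, 8.
Distance 3: reach 1, 4.
The search is exhausted without reaching 5; it lies in a different component.

No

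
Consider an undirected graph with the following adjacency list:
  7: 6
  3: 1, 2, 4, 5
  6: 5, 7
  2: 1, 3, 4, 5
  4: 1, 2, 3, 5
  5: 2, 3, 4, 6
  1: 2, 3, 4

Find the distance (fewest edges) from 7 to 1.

Distance 0: 7.
Distance 1: 6.
Distance 2: 5.
Distance 3: 2, 3, 4.
Distance 4: 1 — contains 1.

4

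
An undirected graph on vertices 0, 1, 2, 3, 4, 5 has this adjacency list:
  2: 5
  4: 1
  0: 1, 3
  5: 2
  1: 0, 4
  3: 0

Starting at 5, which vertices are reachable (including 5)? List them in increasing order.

2, 5

Start at 5.
Its neighbours: 2.
Nothing further is reachable.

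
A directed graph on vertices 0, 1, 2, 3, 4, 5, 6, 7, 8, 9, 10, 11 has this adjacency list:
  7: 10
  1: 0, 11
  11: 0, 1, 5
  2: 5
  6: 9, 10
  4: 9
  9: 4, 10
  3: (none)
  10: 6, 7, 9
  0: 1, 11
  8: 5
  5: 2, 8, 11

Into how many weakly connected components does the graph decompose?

From 0: component {0, 1, 2, 5, 8, 11}.
From 3: component {3}.
From 4: component {4, 6, 7, 9, 10}.
That's 3 components.

3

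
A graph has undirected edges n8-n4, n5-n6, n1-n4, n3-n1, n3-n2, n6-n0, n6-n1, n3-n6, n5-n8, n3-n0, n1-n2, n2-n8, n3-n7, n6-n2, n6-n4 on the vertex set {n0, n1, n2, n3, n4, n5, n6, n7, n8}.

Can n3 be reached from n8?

Yes

Explore from n8.
Distance 1: reach n2, n4, n5.
Distance 2: reach n1, n3, n6.
Found n3.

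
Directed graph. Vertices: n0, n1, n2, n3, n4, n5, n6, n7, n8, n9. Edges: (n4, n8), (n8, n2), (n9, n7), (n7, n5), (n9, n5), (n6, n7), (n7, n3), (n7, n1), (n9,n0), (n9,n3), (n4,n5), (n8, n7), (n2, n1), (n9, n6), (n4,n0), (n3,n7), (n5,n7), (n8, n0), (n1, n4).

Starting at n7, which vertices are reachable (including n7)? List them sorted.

Start at n7.
Its neighbours: n1, n3, n5.
Then their neighbours: n4.
Then next layer: n0, n8.
Then next layer: n2.
Nothing further is reachable.

n0, n1, n2, n3, n4, n5, n7, n8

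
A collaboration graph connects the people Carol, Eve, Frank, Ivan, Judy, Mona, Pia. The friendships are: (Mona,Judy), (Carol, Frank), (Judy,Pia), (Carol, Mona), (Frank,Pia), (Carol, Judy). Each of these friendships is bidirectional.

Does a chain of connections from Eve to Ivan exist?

No

Eve has no edges, so nothing is reachable from it.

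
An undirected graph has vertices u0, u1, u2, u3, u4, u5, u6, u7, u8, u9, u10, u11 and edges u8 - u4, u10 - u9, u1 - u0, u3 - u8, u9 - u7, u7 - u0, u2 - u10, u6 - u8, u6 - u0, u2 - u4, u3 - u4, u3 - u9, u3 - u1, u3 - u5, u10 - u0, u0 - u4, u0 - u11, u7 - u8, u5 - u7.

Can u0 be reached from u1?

Yes

Explore from u1.
Distance 1: reach u0, u3.
Found u0.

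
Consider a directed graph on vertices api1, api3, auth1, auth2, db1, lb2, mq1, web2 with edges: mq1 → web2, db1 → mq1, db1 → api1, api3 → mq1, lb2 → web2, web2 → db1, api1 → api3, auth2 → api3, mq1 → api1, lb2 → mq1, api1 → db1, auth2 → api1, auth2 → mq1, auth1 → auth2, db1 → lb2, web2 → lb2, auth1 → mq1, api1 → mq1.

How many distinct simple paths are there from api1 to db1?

3

api1→api3→mq1→web2→db1
api1→db1
api1→mq1→web2→db1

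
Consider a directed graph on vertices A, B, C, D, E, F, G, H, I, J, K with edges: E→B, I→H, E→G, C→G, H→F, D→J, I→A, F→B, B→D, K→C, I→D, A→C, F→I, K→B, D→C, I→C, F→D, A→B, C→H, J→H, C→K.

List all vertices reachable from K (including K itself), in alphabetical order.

Start at K.
Its neighbours: B, C.
Then their neighbours: D, G, H.
Then next layer: F, J.
Then next layer: I.
Then next layer: A.
Nothing further is reachable.

A, B, C, D, F, G, H, I, J, K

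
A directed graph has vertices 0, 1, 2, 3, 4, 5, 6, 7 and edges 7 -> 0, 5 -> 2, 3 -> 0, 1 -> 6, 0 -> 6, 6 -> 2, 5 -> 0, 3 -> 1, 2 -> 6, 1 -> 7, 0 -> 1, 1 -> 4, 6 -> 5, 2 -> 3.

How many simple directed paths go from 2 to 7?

2→3→0→1→7
2→3→1→7
2→6→5→0→1→7

3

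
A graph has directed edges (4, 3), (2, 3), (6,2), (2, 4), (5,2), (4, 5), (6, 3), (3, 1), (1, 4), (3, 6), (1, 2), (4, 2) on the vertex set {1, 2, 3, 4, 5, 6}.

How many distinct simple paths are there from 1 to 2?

1→2
1→4→2
1→4→3→6→2
1→4→5→2

4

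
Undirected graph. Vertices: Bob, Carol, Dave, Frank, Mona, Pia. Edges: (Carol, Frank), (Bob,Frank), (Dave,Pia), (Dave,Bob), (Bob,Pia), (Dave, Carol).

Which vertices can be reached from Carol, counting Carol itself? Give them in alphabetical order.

Bob, Carol, Dave, Frank, Pia

Start at Carol.
Its neighbours: Dave, Frank.
Then their neighbours: Bob, Pia.
Nothing further is reachable.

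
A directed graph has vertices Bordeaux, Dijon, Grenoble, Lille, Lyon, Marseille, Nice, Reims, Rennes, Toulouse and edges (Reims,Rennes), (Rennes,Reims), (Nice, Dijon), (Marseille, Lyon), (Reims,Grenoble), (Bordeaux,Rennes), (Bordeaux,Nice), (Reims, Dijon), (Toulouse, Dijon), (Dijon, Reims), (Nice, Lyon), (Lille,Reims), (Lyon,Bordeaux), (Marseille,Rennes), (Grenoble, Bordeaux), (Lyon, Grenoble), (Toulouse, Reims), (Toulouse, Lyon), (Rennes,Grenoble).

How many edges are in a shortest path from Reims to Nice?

Distance 0: Reims.
Distance 1: Dijon, Grenoble, Rennes.
Distance 2: Bordeaux.
Distance 3: Nice — contains Nice.

3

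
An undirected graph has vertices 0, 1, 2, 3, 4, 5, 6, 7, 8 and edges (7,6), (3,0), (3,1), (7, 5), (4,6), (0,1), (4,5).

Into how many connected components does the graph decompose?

4

From 0: component {0, 1, 3}.
From 2: component {2}.
From 4: component {4, 5, 6, 7}.
From 8: component {8}.
That's 4 components.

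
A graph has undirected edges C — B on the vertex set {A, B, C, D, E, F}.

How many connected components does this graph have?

5

From A: component {A}.
From B: component {B, C}.
From D: component {D}.
From E: component {E}.
From F: component {F}.
That's 5 components.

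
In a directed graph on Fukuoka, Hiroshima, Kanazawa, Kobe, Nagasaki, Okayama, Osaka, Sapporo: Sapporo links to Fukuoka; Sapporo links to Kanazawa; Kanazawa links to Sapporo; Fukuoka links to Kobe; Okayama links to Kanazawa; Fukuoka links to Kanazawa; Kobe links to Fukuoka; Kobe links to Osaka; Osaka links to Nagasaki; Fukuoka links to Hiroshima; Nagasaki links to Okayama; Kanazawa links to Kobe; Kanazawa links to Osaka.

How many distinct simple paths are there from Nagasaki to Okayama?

Nagasaki→Okayama

1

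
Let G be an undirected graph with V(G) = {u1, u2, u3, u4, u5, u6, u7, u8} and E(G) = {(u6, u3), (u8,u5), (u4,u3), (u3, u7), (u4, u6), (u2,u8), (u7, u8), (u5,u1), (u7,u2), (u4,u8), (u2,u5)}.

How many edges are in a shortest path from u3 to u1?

4

Distance 0: u3.
Distance 1: u4, u6, u7.
Distance 2: u2, u8.
Distance 3: u5.
Distance 4: u1 — contains u1.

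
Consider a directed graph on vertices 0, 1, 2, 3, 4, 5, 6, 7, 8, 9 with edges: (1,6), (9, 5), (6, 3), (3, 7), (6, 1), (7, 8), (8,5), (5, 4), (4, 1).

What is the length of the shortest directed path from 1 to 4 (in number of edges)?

Distance 0: 1.
Distance 1: 6.
Distance 2: 3.
Distance 3: 7.
Distance 4: 8.
Distance 5: 5.
Distance 6: 4 — contains 4.

6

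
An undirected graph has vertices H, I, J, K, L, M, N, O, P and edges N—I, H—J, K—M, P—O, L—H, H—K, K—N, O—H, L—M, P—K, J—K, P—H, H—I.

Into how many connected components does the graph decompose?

1

From H: component {H, I, J, K, L, M, N, O, P}.
That's 1 component.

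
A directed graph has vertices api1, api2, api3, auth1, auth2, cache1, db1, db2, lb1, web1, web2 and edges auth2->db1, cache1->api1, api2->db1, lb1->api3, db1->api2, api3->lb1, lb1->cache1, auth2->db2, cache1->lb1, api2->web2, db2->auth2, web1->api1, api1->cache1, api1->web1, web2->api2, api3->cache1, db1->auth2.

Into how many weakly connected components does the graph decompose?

3

From api1: component {api1, api3, cache1, lb1, web1}.
From api2: component {api2, auth2, db1, db2, web2}.
From auth1: component {auth1}.
That's 3 components.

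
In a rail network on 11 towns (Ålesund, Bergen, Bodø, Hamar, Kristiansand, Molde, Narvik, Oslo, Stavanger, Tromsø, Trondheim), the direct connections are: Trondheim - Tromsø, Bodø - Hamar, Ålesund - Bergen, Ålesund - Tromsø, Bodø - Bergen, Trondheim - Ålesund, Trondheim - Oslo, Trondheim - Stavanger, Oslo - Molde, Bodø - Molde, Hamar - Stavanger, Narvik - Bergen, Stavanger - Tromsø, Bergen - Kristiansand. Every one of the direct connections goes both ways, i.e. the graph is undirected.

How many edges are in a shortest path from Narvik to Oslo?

4

Distance 0: Narvik.
Distance 1: Bergen.
Distance 2: Ålesund, Bodø, Kristiansand.
Distance 3: Hamar, Molde, Tromsø, Trondheim.
Distance 4: Oslo, Stavanger — contains Oslo.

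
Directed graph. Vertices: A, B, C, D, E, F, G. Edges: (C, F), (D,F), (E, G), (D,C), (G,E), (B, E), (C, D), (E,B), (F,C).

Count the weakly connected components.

From A: component {A}.
From B: component {B, E, G}.
From C: component {C, D, F}.
That's 3 components.

3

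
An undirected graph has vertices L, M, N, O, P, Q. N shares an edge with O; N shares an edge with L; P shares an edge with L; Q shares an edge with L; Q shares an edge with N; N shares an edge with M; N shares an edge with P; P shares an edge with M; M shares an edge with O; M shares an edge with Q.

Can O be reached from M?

Explore from M.
Distance 1: reach N, O, P, Q.
Found O.

Yes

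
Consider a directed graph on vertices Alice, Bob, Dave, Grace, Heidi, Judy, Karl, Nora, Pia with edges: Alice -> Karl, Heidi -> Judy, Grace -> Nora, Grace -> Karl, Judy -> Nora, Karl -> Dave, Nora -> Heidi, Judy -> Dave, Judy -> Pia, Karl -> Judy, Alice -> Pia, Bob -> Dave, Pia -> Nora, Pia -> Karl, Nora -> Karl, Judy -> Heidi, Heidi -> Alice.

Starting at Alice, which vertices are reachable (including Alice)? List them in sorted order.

Alice, Dave, Heidi, Judy, Karl, Nora, Pia

Start at Alice.
Its neighbours: Karl, Pia.
Then their neighbours: Dave, Judy, Nora.
Then next layer: Heidi.
Nothing further is reachable.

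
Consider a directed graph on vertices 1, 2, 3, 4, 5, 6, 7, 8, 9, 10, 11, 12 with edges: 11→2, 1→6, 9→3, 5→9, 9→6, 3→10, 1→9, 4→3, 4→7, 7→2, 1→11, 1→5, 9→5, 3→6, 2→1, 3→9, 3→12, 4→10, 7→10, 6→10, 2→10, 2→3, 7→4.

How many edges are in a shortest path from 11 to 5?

Distance 0: 11.
Distance 1: 2.
Distance 2: 1, 3, 10.
Distance 3: 5, 6, 9, 12 — contains 5.

3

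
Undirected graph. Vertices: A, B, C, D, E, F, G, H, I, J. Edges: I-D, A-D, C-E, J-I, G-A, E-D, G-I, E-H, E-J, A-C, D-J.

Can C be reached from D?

Explore from D.
Distance 1: reach A, E, I, J.
Distance 2: reach C, G, H.
Found C.

Yes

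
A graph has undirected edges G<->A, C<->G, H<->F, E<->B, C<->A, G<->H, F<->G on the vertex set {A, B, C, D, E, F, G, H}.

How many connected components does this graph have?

3

From A: component {A, C, F, G, H}.
From B: component {B, E}.
From D: component {D}.
That's 3 components.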